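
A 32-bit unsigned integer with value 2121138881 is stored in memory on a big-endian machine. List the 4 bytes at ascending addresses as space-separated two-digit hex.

2121138881 in hexadecimal, padded to 32 bits, is 0x7E6E02C1.
Split into bytes (most-significant first): 7E 6E 02 C1.
In big-endian order the high byte comes first in memory.
So the memory order matches the most-significant-first order: 7E 6E 02 C1.

7E 6E 02 C1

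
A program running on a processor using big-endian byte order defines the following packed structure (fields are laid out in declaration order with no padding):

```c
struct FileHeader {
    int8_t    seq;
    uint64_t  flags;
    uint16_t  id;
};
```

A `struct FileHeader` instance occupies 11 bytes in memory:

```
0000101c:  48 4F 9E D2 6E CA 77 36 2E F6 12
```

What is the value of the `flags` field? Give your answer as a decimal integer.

5737254348601636398

`flags` follows `seq` (1 byte), so it starts at byte offset 1 and occupies 8 bytes.
Bytes at offsets 1..8: 4F 9E D2 6E CA 77 36 2E.
In big-endian order the high byte comes first in memory.
The bytes are already most-significant first: 0x4F9ED26ECA77362E.
0x4F9ED26ECA77362E = 5737254348601636398.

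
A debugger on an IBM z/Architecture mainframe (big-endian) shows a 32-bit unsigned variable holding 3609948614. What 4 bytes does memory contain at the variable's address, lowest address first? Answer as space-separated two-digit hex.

D7 2B 71 C6

3609948614 in hexadecimal, padded to 32 bits, is 0xD72B71C6.
Split into bytes (most-significant first): D7 2B 71 C6.
Big-endian stores the most-significant byte at the lowest address.
So the memory order matches the most-significant-first order: D7 2B 71 C6.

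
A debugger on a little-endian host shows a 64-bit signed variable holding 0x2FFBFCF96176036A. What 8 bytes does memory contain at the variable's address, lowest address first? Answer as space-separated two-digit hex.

6A 03 76 61 F9 FC FB 2F

Split into bytes (most-significant first): 2F FB FC F9 61 76 03 6A.
In little-endian order the low byte comes first in memory.
So at ascending addresses the bytes are 6A 03 76 61 F9 FC FB 2F.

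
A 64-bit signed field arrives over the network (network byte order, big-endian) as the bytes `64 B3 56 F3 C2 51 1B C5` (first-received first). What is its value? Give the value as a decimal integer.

7256239029561138117

In big-endian order the high byte comes first in memory.
The bytes are already most-significant first: 0x64B356F3C2511BC5.
0x64B356F3C2511BC5 = 7256239029561138117.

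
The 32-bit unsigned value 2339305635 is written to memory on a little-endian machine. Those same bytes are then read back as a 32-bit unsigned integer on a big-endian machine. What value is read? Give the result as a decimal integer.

2339305635 in 32-bit hexadecimal is 0x8B6EF8A3.
Stored little-endian, the bytes at ascending addresses are A3 F8 6E 8B.
Read back as big-endian, the last byte is least significant, giving 0xA3F86E8B.
0xA3F86E8B = 2750967435.

2750967435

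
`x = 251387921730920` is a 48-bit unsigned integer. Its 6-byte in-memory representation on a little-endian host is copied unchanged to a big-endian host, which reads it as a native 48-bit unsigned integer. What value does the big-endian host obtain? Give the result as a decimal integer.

251387921730920 in 48-bit hexadecimal is 0xE4A2CFC68D68.
Stored little-endian, the bytes at ascending addresses are 68 8D C6 CF A2 E4.
Read back as big-endian, the last byte is least significant, giving 0x688DC6CFA2E4.
0x688DC6CFA2E4 = 114958135173860.

114958135173860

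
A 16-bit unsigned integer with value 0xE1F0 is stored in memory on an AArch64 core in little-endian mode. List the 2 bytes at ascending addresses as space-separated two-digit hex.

Split into bytes (most-significant first): E1 F0.
Little-endian: lowest address holds the least-significant byte.
So at ascending addresses the bytes are F0 E1.

F0 E1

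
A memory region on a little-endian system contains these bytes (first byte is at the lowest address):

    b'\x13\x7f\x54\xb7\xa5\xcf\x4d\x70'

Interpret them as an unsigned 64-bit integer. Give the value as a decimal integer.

In little-endian order the low byte comes first in memory.
Reassemble most-significant byte first: 70 4D CF A5 B7 54 7F 13 → 0x704DCFA5B7547F13.
0x704DCFA5B7547F13 = 8092352416106970899.

8092352416106970899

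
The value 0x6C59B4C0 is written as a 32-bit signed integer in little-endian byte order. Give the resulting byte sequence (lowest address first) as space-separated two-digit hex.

C0 B4 59 6C

Split into bytes (most-significant first): 6C 59 B4 C0.
Little-endian: lowest address holds the least-significant byte.
So at ascending addresses the bytes are C0 B4 59 6C.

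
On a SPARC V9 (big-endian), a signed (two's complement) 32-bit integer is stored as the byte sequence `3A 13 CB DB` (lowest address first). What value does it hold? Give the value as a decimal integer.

Big-endian: lowest address holds the most-significant byte.
The bytes are already most-significant first: 0x3A13CBDB.
0x3A13CBDB = 974375899.

974375899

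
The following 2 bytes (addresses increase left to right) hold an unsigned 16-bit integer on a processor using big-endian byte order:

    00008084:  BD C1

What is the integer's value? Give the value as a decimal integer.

48577

In big-endian order the high byte comes first in memory.
The bytes are already most-significant first: 0xBDC1.
0xBDC1 = 48577.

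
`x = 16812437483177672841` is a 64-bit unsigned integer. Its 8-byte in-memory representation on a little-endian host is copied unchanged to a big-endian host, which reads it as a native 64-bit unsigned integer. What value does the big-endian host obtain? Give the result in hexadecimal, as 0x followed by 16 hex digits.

16812437483177672841 in 64-bit hexadecimal is 0xE951C6D099448089.
Stored little-endian, the bytes at ascending addresses are 89 80 44 99 D0 C6 51 E9.
Read back as big-endian, the last byte is least significant, giving 0x89804499D0C651E9.

0x89804499D0C651E9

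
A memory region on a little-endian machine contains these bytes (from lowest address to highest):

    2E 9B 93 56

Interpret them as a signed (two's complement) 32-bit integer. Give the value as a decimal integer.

1452514094

Little-endian: lowest address holds the least-significant byte.
Reassemble most-significant byte first: 56 93 9B 2E → 0x56939B2E.
0x56939B2E = 1452514094.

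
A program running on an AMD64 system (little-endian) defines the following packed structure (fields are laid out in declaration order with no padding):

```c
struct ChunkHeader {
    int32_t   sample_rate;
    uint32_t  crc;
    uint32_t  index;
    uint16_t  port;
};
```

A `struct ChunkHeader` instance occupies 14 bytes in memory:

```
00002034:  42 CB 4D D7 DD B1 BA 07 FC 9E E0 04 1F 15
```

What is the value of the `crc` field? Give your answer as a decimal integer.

`crc` follows `sample_rate` (4 bytes), so it starts at byte offset 4 and occupies 4 bytes.
Bytes at offsets 4..7: DD B1 BA 07.
Little-endian stores the least-significant byte at the lowest address.
Reassemble most-significant byte first: 07 BA B1 DD → 0x07BAB1DD.
0x07BAB1DD = 129675741.

129675741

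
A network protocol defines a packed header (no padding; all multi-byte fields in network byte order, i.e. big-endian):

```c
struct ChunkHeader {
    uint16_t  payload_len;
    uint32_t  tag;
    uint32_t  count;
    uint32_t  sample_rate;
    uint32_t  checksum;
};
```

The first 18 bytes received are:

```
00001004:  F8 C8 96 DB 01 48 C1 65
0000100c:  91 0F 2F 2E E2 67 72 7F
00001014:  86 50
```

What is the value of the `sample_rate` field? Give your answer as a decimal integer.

`sample_rate` follows `payload_len` (2 B), `tag` (4 B), `count` (4 B), so it starts at offset 2 + 4 + 4 = 10 and occupies 4 bytes.
Bytes at offsets 10..13: 2F 2E E2 67.
Big-endian stores the most-significant byte at the lowest address.
The bytes are already most-significant first: 0x2F2EE267.
0x2F2EE267 = 791601767.

791601767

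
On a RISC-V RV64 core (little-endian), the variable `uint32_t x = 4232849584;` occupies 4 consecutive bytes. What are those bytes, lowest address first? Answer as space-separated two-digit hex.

B0 28 4C FC

4232849584 in hexadecimal, padded to 32 bits, is 0xFC4C28B0.
Split into bytes (most-significant first): FC 4C 28 B0.
Little-endian stores the least-significant byte at the lowest address.
So at ascending addresses the bytes are B0 28 4C FC.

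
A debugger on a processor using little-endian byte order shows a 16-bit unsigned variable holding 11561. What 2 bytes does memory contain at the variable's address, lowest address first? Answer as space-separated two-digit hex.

11561 in hexadecimal, padded to 16 bits, is 0x2D29.
Split into bytes (most-significant first): 2D 29.
In little-endian order the low byte comes first in memory.
So at ascending addresses the bytes are 29 2D.

29 2D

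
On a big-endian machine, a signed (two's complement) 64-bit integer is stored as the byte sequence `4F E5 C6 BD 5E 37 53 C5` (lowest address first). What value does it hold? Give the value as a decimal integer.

Big-endian stores the most-significant byte at the lowest address.
The bytes are already most-significant first: 0x4FE5C6BD5E3753C5.
0x4FE5C6BD5E3753C5 = 5757226215294849989.

5757226215294849989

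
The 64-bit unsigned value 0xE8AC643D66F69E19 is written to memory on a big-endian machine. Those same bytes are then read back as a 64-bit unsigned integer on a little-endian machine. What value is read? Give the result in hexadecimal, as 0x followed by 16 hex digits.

0x199EF6663D64ACE8

Stored big-endian, the bytes at ascending addresses are E8 AC 64 3D 66 F6 9E 19.
Read back as little-endian, the first byte is least significant, giving 0x199EF6663D64ACE8.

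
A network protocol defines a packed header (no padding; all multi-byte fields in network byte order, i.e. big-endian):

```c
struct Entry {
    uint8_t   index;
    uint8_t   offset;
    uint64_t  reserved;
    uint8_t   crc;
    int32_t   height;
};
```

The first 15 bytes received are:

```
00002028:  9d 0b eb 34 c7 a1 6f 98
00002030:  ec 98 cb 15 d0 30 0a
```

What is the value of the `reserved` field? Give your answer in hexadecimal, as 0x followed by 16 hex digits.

`reserved` follows `index` (1 B), `offset` (1 B), so it starts at offset 1 + 1 = 2 and occupies 8 bytes.
Bytes at offsets 2..9: EB 34 C7 A1 6F 98 EC 98.
Big-endian: lowest address holds the most-significant byte.
The bytes are already most-significant first: 0xEB34C7A16F98EC98.

0xEB34C7A16F98EC98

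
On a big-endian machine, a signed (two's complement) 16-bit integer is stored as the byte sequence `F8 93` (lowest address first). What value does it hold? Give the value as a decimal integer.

-1901

Big-endian: lowest address holds the most-significant byte.
The bytes are already most-significant first: 0xF893.
Top bit is set, so as a signed 16-bit value this is 0xF893 − 2^16 = -1901.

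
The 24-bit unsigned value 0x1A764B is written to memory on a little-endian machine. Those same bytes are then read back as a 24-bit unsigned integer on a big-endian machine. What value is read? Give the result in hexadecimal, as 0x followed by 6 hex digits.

0x4B761A

Stored little-endian, the bytes at ascending addresses are 4B 76 1A.
Read back as big-endian, the last byte is least significant, giving 0x4B761A.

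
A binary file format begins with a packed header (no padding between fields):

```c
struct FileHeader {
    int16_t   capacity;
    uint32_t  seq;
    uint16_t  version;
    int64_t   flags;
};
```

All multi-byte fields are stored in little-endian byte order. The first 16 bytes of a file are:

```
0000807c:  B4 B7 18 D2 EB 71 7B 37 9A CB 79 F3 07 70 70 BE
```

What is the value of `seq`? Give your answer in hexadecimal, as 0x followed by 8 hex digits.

0x71EBD218

`seq` follows `capacity` (2 bytes), so it starts at byte offset 2 and occupies 4 bytes.
Bytes at offsets 2..5: 18 D2 EB 71.
Little-endian stores the least-significant byte at the lowest address.
Reassemble most-significant byte first: 71 EB D2 18 → 0x71EBD218.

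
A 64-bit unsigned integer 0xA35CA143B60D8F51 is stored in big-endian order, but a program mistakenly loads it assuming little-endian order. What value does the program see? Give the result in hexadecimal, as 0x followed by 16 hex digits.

Stored big-endian, the bytes at ascending addresses are A3 5C A1 43 B6 0D 8F 51.
Read back as little-endian, the first byte is least significant, giving 0x518F0DB643A15CA3.

0x518F0DB643A15CA3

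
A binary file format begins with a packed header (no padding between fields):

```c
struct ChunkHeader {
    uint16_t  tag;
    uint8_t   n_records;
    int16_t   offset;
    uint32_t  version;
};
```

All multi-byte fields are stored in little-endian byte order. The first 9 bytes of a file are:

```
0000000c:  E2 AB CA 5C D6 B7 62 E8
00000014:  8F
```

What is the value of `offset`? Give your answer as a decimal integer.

`offset` follows `tag` (2 B), `n_records` (1 B), so it starts at offset 2 + 1 = 3 and occupies 2 bytes.
Bytes at offsets 3..4: 5C D6.
Little-endian stores the least-significant byte at the lowest address.
Reassemble most-significant byte first: D6 5C → 0xD65C.
Top bit is set, so as a signed 16-bit value this is 0xD65C − 2^16 = -10660.

-10660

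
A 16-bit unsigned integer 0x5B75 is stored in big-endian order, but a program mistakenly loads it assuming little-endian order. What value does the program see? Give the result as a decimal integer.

Stored big-endian, the bytes at ascending addresses are 5B 75.
Read back as little-endian, the first byte is least significant, giving 0x755B.
0x755B = 30043.

30043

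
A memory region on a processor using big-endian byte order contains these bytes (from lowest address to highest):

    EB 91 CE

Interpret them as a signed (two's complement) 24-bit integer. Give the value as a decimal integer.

In big-endian order the high byte comes first in memory.
The bytes are already most-significant first: 0xEB91CE.
Top bit is set, so as a signed 24-bit value this is 0xEB91CE − 2^24 = -1338930.

-1338930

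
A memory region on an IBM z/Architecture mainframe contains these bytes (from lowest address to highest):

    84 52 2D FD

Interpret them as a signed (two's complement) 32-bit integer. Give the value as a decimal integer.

-2074989059

In big-endian order the high byte comes first in memory.
The bytes are already most-significant first: 0x84522DFD.
Top bit is set, so as a signed 32-bit value this is 0x84522DFD − 2^32 = -2074989059.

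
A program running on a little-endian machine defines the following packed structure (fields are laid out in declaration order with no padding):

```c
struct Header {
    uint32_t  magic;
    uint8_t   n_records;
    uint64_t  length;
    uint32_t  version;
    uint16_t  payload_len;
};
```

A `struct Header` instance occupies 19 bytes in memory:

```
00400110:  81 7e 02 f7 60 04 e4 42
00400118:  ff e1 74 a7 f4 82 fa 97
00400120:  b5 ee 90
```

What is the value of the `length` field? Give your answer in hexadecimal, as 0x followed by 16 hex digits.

0xF4A774E1FF42E404

`length` follows `magic` (4 B), `n_records` (1 B), so it starts at offset 4 + 1 = 5 and occupies 8 bytes.
Bytes at offsets 5..12: 04 E4 42 FF E1 74 A7 F4.
In little-endian order the low byte comes first in memory.
Reassemble most-significant byte first: F4 A7 74 E1 FF 42 E4 04 → 0xF4A774E1FF42E404.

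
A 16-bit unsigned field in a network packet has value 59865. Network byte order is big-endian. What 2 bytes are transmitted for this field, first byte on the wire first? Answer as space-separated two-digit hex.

E9 D9

59865 in hexadecimal, padded to 16 bits, is 0xE9D9.
Split into bytes (most-significant first): E9 D9.
In big-endian order the high byte comes first in memory.
So the memory order matches the most-significant-first order: E9 D9.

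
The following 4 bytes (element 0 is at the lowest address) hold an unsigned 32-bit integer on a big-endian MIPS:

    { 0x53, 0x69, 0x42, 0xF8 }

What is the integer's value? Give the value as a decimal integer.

1399407352

In big-endian order the high byte comes first in memory.
The bytes are already most-significant first: 0x536942F8.
0x536942F8 = 1399407352.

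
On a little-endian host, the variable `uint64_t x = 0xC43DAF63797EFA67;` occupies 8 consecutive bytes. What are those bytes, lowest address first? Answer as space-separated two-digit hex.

67 FA 7E 79 63 AF 3D C4

Split into bytes (most-significant first): C4 3D AF 63 79 7E FA 67.
Little-endian stores the least-significant byte at the lowest address.
So at ascending addresses the bytes are 67 FA 7E 79 63 AF 3D C4.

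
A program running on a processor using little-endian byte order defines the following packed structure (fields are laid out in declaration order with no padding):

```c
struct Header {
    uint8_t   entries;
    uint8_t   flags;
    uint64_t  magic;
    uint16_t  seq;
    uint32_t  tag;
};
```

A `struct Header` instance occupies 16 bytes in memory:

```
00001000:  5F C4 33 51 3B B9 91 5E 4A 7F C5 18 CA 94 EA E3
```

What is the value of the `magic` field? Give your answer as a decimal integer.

9172247571064377651

`magic` follows `entries` (1 B), `flags` (1 B), so it starts at offset 1 + 1 = 2 and occupies 8 bytes.
Bytes at offsets 2..9: 33 51 3B B9 91 5E 4A 7F.
In little-endian order the low byte comes first in memory.
Reassemble most-significant byte first: 7F 4A 5E 91 B9 3B 51 33 → 0x7F4A5E91B93B5133.
0x7F4A5E91B93B5133 = 9172247571064377651.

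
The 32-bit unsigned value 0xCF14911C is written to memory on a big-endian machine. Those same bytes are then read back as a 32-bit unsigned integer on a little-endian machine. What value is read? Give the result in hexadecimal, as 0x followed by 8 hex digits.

0x1C9114CF

Stored big-endian, the bytes at ascending addresses are CF 14 91 1C.
Read back as little-endian, the first byte is least significant, giving 0x1C9114CF.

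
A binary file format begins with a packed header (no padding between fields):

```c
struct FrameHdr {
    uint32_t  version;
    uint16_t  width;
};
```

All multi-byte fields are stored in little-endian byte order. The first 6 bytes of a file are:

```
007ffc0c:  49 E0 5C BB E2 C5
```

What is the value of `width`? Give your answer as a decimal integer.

`width` follows `version` (4 bytes), so it starts at byte offset 4 and occupies 2 bytes.
Bytes at offsets 4..5: E2 C5.
Little-endian stores the least-significant byte at the lowest address.
Reassemble most-significant byte first: C5 E2 → 0xC5E2.
0xC5E2 = 50658.

50658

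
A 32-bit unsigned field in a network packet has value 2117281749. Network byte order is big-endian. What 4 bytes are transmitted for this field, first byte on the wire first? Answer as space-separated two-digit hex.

2117281749 in hexadecimal, padded to 32 bits, is 0x7E3327D5.
Split into bytes (most-significant first): 7E 33 27 D5.
Big-endian stores the most-significant byte at the lowest address.
So the memory order matches the most-significant-first order: 7E 33 27 D5.

7E 33 27 D5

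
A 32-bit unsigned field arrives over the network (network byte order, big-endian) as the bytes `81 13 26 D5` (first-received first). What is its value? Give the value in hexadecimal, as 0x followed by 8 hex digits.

In big-endian order the high byte comes first in memory.
The bytes are already most-significant first: 0x811326D5.

0x811326D5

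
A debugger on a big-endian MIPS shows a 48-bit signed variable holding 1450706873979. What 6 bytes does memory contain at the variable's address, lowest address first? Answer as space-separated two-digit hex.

01 51 C4 DE 2E 7B

1450706873979 in hexadecimal, padded to 48 bits, is 0x0151C4DE2E7B.
Split into bytes (most-significant first): 01 51 C4 DE 2E 7B.
Big-endian stores the most-significant byte at the lowest address.
So the memory order matches the most-significant-first order: 01 51 C4 DE 2E 7B.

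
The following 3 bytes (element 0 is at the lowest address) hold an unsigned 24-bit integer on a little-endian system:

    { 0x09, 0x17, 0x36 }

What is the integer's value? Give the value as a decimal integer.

Little-endian: lowest address holds the least-significant byte.
Reassemble most-significant byte first: 36 17 09 → 0x361709.
0x361709 = 3544841.

3544841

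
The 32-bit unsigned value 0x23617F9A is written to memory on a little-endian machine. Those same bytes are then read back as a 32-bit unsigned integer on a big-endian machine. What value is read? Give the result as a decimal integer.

Stored little-endian, the bytes at ascending addresses are 9A 7F 61 23.
Read back as big-endian, the last byte is least significant, giving 0x9A7F6123.
0x9A7F6123 = 2592039203.

2592039203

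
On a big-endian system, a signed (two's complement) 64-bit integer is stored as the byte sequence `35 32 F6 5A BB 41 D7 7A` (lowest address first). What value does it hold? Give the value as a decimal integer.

In big-endian order the high byte comes first in memory.
The bytes are already most-significant first: 0x3532F65ABB41D77A.
0x3532F65ABB41D77A = 3833397102394857338.

3833397102394857338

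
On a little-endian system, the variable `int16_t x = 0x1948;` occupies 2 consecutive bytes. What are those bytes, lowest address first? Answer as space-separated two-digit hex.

48 19

Split into bytes (most-significant first): 19 48.
Little-endian stores the least-significant byte at the lowest address.
So at ascending addresses the bytes are 48 19.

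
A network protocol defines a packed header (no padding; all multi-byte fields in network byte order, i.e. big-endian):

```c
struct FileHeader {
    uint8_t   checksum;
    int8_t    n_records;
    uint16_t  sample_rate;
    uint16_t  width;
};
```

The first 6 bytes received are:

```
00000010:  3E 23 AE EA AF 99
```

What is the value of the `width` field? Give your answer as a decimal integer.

`width` follows `checksum` (1 B), `n_records` (1 B), `sample_rate` (2 B), so it starts at offset 1 + 1 + 2 = 4 and occupies 2 bytes.
Bytes at offsets 4..5: AF 99.
Big-endian: lowest address holds the most-significant byte.
The bytes are already most-significant first: 0xAF99.
0xAF99 = 44953.

44953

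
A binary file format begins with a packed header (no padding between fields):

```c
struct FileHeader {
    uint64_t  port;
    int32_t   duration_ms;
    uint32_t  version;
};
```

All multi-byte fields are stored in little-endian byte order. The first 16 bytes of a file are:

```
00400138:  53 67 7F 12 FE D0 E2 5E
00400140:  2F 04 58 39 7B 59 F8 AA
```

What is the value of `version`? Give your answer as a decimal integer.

2868402555

`version` follows `port` (8 B), `duration_ms` (4 B), so it starts at offset 8 + 4 = 12 and occupies 4 bytes.
Bytes at offsets 12..15: 7B 59 F8 AA.
Little-endian: lowest address holds the least-significant byte.
Reassemble most-significant byte first: AA F8 59 7B → 0xAAF8597B.
0xAAF8597B = 2868402555.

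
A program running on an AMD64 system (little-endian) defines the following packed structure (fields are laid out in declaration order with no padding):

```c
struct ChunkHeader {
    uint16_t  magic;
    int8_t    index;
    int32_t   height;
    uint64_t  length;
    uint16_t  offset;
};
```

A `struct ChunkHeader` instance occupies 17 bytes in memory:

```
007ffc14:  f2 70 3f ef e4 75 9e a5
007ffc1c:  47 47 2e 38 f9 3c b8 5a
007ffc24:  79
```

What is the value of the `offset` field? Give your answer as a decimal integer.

`offset` follows `magic` (2 B), `index` (1 B), `height` (4 B), `length` (8 B), so it starts at offset 2 + 1 + 4 + 8 = 15 and occupies 2 bytes.
Bytes at offsets 15..16: 5A 79.
Little-endian stores the least-significant byte at the lowest address.
Reassemble most-significant byte first: 79 5A → 0x795A.
0x795A = 31066.

31066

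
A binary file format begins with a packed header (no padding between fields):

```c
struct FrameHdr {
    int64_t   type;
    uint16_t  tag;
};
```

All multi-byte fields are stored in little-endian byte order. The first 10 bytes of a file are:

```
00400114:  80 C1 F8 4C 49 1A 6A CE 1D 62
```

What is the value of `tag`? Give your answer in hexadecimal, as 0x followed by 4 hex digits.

0x621D

`tag` follows `type` (8 bytes), so it starts at byte offset 8 and occupies 2 bytes.
Bytes at offsets 8..9: 1D 62.
Little-endian: lowest address holds the least-significant byte.
Reassemble most-significant byte first: 62 1D → 0x621D.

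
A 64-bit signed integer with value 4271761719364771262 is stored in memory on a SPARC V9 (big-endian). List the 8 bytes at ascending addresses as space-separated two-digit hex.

4271761719364771262 in hexadecimal, padded to 64 bits, is 0x3B4858A6A7D95DBE.
Split into bytes (most-significant first): 3B 48 58 A6 A7 D9 5D BE.
Big-endian: lowest address holds the most-significant byte.
So the memory order matches the most-significant-first order: 3B 48 58 A6 A7 D9 5D BE.

3B 48 58 A6 A7 D9 5D BE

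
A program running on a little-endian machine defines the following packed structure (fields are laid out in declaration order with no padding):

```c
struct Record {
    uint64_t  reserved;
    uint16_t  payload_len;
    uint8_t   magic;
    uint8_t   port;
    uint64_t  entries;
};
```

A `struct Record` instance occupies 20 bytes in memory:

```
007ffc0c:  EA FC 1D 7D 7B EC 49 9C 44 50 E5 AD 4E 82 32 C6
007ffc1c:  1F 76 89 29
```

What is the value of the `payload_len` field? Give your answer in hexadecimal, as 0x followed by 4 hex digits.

`payload_len` follows `reserved` (8 bytes), so it starts at byte offset 8 and occupies 2 bytes.
Bytes at offsets 8..9: 44 50.
Little-endian: lowest address holds the least-significant byte.
Reassemble most-significant byte first: 50 44 → 0x5044.

0x5044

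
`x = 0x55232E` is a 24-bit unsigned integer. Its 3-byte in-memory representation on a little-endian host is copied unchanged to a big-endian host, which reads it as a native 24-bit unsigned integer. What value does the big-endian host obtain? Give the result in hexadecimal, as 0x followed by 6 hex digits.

Stored little-endian, the bytes at ascending addresses are 2E 23 55.
Read back as big-endian, the last byte is least significant, giving 0x2E2355.

0x2E2355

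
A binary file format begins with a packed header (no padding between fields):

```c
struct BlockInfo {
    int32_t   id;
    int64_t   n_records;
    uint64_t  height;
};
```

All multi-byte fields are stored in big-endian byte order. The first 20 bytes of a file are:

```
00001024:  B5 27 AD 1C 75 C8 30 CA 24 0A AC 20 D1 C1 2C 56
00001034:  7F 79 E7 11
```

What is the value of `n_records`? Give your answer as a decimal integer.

`n_records` follows `id` (4 bytes), so it starts at byte offset 4 and occupies 8 bytes.
Bytes at offsets 4..11: 75 C8 30 CA 24 0A AC 20.
Big-endian stores the most-significant byte at the lowest address.
The bytes are already most-significant first: 0x75C830CA240AAC20.
0x75C830CA240AAC20 = 8487087142525905952.

8487087142525905952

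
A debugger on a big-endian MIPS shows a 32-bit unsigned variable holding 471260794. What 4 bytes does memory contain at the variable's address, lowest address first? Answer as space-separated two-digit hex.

471260794 in hexadecimal, padded to 32 bits, is 0x1C16DE7A.
Split into bytes (most-significant first): 1C 16 DE 7A.
Big-endian stores the most-significant byte at the lowest address.
So the memory order matches the most-significant-first order: 1C 16 DE 7A.

1C 16 DE 7A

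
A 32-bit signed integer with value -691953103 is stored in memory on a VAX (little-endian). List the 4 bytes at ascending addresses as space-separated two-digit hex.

Two's complement of -691953103 in 32 bits: 691953103 = 0x293E5DCF; invert → 0xD6C1A230; add 1 → 0xD6C1A231.
Split into bytes (most-significant first): D6 C1 A2 31.
Little-endian stores the least-significant byte at the lowest address.
So at ascending addresses the bytes are 31 A2 C1 D6.

31 A2 C1 D6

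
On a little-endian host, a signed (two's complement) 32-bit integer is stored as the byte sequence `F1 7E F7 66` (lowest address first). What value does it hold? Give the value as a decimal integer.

1727495921

Little-endian: lowest address holds the least-significant byte.
Reassemble most-significant byte first: 66 F7 7E F1 → 0x66F77EF1.
0x66F77EF1 = 1727495921.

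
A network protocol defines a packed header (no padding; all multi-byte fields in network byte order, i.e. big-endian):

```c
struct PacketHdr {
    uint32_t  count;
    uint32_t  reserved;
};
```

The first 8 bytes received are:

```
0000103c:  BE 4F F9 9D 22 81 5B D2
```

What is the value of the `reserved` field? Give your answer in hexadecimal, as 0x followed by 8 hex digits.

0x22815BD2

`reserved` follows `count` (4 bytes), so it starts at byte offset 4 and occupies 4 bytes.
Bytes at offsets 4..7: 22 81 5B D2.
In big-endian order the high byte comes first in memory.
The bytes are already most-significant first: 0x22815BD2.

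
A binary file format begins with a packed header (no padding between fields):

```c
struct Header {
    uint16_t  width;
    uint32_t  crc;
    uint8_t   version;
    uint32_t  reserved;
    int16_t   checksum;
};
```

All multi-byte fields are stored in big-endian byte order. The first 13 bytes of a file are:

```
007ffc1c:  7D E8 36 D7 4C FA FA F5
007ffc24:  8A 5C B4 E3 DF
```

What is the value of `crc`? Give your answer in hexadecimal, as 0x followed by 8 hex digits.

0x36D74CFA

`crc` follows `width` (2 bytes), so it starts at byte offset 2 and occupies 4 bytes.
Bytes at offsets 2..5: 36 D7 4C FA.
Big-endian stores the most-significant byte at the lowest address.
The bytes are already most-significant first: 0x36D74CFA.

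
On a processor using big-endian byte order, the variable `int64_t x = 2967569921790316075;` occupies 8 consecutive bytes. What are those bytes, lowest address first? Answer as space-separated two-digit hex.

2967569921790316075 in hexadecimal, padded to 64 bits, is 0x292EED1EFA720E2B.
Split into bytes (most-significant first): 29 2E ED 1E FA 72 0E 2B.
Big-endian: lowest address holds the most-significant byte.
So the memory order matches the most-significant-first order: 29 2E ED 1E FA 72 0E 2B.

29 2E ED 1E FA 72 0E 2B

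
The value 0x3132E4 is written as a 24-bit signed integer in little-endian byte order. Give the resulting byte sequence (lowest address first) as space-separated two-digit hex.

Split into bytes (most-significant first): 31 32 E4.
In little-endian order the low byte comes first in memory.
So at ascending addresses the bytes are E4 32 31.

E4 32 31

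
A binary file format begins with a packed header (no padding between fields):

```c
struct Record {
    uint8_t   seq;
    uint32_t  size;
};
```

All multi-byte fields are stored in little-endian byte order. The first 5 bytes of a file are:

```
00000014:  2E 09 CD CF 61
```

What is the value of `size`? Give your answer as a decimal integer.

`size` follows `seq` (1 byte), so it starts at byte offset 1 and occupies 4 bytes.
Bytes at offsets 1..4: 09 CD CF 61.
Little-endian: lowest address holds the least-significant byte.
Reassemble most-significant byte first: 61 CF CD 09 → 0x61CFCD09.
0x61CFCD09 = 1641008393.

1641008393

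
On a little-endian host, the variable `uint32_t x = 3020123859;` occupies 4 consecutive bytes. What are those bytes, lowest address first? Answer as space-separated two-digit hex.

3020123859 in hexadecimal, padded to 32 bits, is 0xB4036ED3.
Split into bytes (most-significant first): B4 03 6E D3.
Little-endian: lowest address holds the least-significant byte.
So at ascending addresses the bytes are D3 6E 03 B4.

D3 6E 03 B4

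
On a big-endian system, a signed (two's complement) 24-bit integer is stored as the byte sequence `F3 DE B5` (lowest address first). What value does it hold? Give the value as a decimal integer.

Big-endian stores the most-significant byte at the lowest address.
The bytes are already most-significant first: 0xF3DEB5.
Top bit is set, so as a signed 24-bit value this is 0xF3DEB5 − 2^24 = -794955.

-794955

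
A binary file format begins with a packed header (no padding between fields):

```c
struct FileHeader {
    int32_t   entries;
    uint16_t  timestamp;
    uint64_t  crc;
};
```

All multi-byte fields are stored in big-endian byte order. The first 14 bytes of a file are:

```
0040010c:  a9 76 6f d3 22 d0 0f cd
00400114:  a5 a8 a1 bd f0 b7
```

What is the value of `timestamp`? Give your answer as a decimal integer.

`timestamp` follows `entries` (4 bytes), so it starts at byte offset 4 and occupies 2 bytes.
Bytes at offsets 4..5: 22 D0.
In big-endian order the high byte comes first in memory.
The bytes are already most-significant first: 0x22D0.
0x22D0 = 8912.

8912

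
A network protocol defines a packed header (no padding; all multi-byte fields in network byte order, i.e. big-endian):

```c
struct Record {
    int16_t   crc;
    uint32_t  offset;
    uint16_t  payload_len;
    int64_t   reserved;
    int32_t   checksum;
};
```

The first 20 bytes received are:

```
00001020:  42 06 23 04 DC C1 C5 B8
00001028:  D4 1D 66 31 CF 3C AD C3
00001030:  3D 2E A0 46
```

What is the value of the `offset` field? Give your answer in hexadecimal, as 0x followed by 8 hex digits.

0x2304DCC1

`offset` follows `crc` (2 bytes), so it starts at byte offset 2 and occupies 4 bytes.
Bytes at offsets 2..5: 23 04 DC C1.
In big-endian order the high byte comes first in memory.
The bytes are already most-significant first: 0x2304DCC1.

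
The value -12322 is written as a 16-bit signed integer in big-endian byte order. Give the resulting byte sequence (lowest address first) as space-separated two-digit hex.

Two's complement of -12322 in 16 bits: 12322 = 0x3022; invert → 0xCFDD; add 1 → 0xCFDE.
Split into bytes (most-significant first): CF DE.
In big-endian order the high byte comes first in memory.
So the memory order matches the most-significant-first order: CF DE.

CF DE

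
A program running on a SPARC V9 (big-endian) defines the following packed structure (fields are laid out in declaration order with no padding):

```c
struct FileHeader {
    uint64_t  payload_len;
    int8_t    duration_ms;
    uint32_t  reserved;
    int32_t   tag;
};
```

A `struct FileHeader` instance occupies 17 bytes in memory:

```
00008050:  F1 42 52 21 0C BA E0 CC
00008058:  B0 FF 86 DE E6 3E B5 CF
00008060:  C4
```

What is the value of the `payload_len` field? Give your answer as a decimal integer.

17384547813504508108

`payload_len` is the first field, at byte offset 0, occupying 8 bytes.
Bytes at offsets 0..7: F1 42 52 21 0C BA E0 CC.
Big-endian stores the most-significant byte at the lowest address.
The bytes are already most-significant first: 0xF14252210CBAE0CC.
0xF14252210CBAE0CC = 17384547813504508108.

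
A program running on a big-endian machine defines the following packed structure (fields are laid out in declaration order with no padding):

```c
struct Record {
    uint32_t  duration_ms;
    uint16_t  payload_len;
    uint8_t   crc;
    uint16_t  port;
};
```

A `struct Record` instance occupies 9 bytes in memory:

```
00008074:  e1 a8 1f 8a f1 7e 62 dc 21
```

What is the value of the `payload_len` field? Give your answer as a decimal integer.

61822

`payload_len` follows `duration_ms` (4 bytes), so it starts at byte offset 4 and occupies 2 bytes.
Bytes at offsets 4..5: F1 7E.
Big-endian: lowest address holds the most-significant byte.
The bytes are already most-significant first: 0xF17E.
0xF17E = 61822.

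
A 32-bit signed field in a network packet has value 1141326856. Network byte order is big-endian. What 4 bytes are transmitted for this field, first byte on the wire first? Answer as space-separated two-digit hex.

44 07 44 08

1141326856 in hexadecimal, padded to 32 bits, is 0x44074408.
Split into bytes (most-significant first): 44 07 44 08.
In big-endian order the high byte comes first in memory.
So the memory order matches the most-significant-first order: 44 07 44 08.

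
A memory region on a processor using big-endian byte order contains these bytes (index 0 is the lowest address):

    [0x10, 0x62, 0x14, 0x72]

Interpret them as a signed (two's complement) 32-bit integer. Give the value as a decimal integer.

274863218

In big-endian order the high byte comes first in memory.
The bytes are already most-significant first: 0x10621472.
0x10621472 = 274863218.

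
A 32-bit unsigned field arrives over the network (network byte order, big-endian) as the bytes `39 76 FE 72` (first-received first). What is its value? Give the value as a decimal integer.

964099698

Big-endian: lowest address holds the most-significant byte.
The bytes are already most-significant first: 0x3976FE72.
0x3976FE72 = 964099698.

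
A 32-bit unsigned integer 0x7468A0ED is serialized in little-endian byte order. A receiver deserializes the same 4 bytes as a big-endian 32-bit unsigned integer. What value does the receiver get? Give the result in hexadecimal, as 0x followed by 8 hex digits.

Stored little-endian, the bytes at ascending addresses are ED A0 68 74.
Read back as big-endian, the last byte is least significant, giving 0xEDA06874.

0xEDA06874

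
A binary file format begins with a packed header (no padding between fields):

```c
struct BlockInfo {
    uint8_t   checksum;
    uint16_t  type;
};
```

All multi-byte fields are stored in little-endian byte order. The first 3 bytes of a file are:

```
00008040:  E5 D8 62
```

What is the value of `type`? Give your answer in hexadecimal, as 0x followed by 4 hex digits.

`type` follows `checksum` (1 byte), so it starts at byte offset 1 and occupies 2 bytes.
Bytes at offsets 1..2: D8 62.
Little-endian: lowest address holds the least-significant byte.
Reassemble most-significant byte first: 62 D8 → 0x62D8.

0x62D8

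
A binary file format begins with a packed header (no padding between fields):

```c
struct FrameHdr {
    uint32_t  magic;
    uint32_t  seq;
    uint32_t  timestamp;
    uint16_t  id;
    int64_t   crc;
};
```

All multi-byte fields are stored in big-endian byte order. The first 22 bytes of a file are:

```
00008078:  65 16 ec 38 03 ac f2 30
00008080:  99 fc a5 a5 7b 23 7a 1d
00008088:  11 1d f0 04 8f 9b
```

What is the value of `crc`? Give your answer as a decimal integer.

`crc` follows `magic` (4 B), `seq` (4 B), `timestamp` (4 B), `id` (2 B), so it starts at offset 4 + 4 + 4 + 2 = 14 and occupies 8 bytes.
Bytes at offsets 14..21: 7A 1D 11 1D F0 04 8F 9B.
Big-endian stores the most-significant byte at the lowest address.
The bytes are already most-significant first: 0x7A1D111DF0048F9B.
0x7A1D111DF0048F9B = 8799208067230371739.

8799208067230371739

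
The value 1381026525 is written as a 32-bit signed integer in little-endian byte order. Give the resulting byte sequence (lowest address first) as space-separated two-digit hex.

1381026525 in hexadecimal, padded to 32 bits, is 0x5250CADD.
Split into bytes (most-significant first): 52 50 CA DD.
In little-endian order the low byte comes first in memory.
So at ascending addresses the bytes are DD CA 50 52.

DD CA 50 52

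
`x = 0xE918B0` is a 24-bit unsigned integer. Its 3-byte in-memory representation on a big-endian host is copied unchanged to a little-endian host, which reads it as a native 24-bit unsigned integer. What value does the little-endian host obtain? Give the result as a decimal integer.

11540713

Stored big-endian, the bytes at ascending addresses are E9 18 B0.
Read back as little-endian, the first byte is least significant, giving 0xB018E9.
0xB018E9 = 11540713.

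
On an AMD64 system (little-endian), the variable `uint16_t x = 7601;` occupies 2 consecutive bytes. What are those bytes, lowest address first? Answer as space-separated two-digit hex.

B1 1D

7601 in hexadecimal, padded to 16 bits, is 0x1DB1.
Split into bytes (most-significant first): 1D B1.
Little-endian: lowest address holds the least-significant byte.
So at ascending addresses the bytes are B1 1D.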